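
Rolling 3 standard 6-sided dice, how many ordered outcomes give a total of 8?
Coefficient of x^8 in (x + x² + ... + x^6)^3. By inclusion-exclusion on dice exceeding 6: Σ_j (-1)^j C(3,j)·C(8-1-6j, 2) = C(3,0)·C(7,2) = 1·21 = 21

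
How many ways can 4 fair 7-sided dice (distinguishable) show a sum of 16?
Coefficient of x^16 in (x + x² + ... + x^7)^4. By inclusion-exclusion on dice exceeding 7: Σ_j (-1)^j C(4,j)·C(16-1-7j, 3) = C(4,0)·C(15,3) - C(4,1)·C(8,3) = 1·455 - 4·56 = 231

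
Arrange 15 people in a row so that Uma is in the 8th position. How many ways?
Fix one position: (15-1)! = 87178291200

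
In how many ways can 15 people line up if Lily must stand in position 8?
Fix one position: (15-1)! = 87178291200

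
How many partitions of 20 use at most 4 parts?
By conjugation, equals partitions of 20 into parts ≤ 4. Let r_j(i) = number of partitions of i into parts ≤ j, for i = 0..20. r_1(i) = 1 for all i; r_j(i) = r_{j-1}(i) + r_j(i-j). Rows j = 2..4: ≤2: 1 1 2 2 3 3 4 4 5 5 6 6 7 7 8 8 9 9 10 10 11; ≤3: 1 1 2 3 4 5 7 8 10 12 14 16 19 21 24 27 30 33 37 40 44; ≤4: 1 1 2 3 5 6 9 11 15 18 23 27 34 39 47 54 64 72 84 94 108. r_4(20) = 108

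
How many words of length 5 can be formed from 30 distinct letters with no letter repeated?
P(30,5) = 30!/(30-5)! = 17100720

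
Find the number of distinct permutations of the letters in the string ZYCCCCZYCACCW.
13! / (2! × 1! × 2! × 7! × 1!) = 308880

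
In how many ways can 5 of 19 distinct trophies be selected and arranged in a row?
P(19,5) = 19!/(19-5)! = 1395360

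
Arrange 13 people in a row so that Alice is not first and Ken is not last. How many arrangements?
By inclusion-exclusion: 13! - 2×(13-1)! + (13-2)! = 6227020800 - 958003200 + 39916800 = 5308934400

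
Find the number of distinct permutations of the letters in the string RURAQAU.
7! / (1! × 2! × 2! × 2!) = 630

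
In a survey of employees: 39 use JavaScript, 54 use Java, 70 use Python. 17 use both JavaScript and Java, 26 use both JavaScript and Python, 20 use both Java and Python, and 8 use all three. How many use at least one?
|A∪B∪C| = 39+54+70-17-26-20+8 = 108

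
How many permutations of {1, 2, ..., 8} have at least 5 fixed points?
Exactly j fixed points: C(8,j)·!(8-j); sum over j ≥ 5 (derangement numbers via !m = (m-1)·(!(m-1) + !(m-2)): !0..!3 = 1, 0, 1, 2). Σ_{j=5}^{8} C(8,j)·!(8-j) = C(8,5)·!3 + C(8,6)·!2 + C(8,7)·!1 + C(8,8)·!0 = 56·2 + 28·1 + 8·0 + 1·1 = 141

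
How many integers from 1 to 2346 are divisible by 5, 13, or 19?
⌊2346/5⌋+⌊2346/13⌋+⌊2346/19⌋ - ⌊2346/65⌋-⌊2346/95⌋-⌊2346/247⌋ + ⌊2346/1235⌋ = 469+180+123 - 36-24-9 + 1 = 704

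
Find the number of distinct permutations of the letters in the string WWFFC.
5! / (2! × 2! × 1!) = 30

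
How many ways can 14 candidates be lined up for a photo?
14! = 87178291200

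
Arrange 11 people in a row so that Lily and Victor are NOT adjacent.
Total - adjacent = 11! - (11-1)!×2 = 39916800 - 7257600 = 32659200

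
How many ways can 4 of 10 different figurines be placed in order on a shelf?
P(10,4) = 10!/(10-4)! = 5040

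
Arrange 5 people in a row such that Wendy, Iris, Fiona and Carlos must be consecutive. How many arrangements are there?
Treat the 4 as one block: (5-4+1)! × 4! = 2 × 24 = 48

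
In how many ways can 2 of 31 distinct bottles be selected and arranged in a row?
P(31,2) = 31!/(31-2)! = 930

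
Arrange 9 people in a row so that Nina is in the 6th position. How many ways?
Fix one position: (9-1)! = 40320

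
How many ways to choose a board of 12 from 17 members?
C(17,12) = 17!/(12!×5!) = 6188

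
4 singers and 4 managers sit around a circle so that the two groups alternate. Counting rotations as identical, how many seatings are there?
Fix one of the singers: (4-1)! ways for the remaining singers, × 4! ways for the managers = 6 × 24 = 144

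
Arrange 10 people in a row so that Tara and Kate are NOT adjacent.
Total - adjacent = 10! - (10-1)!×2 = 3628800 - 725760 = 2903040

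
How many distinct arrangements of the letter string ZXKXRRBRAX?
10! / (1! × 3! × 3! × 1! × 1! × 1!) = 100800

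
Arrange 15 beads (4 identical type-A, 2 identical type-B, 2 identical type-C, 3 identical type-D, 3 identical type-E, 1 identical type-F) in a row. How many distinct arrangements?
15! / (4! × 2! × 2! × 3! × 3! × 1!) = 378378000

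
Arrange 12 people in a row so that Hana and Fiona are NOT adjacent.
Total - adjacent = 12! - (12-1)!×2 = 479001600 - 79833600 = 399168000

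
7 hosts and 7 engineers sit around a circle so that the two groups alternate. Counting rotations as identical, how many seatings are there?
Fix one of the hosts: (7-1)! ways for the remaining hosts, × 7! ways for the engineers = 720 × 5040 = 3628800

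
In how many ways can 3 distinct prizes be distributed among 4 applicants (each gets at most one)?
P(4,3) = 4!/(4-3)! = 24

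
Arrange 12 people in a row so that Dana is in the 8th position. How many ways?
Fix one position: (12-1)! = 39916800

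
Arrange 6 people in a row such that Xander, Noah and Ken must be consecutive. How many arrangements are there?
Treat the 3 as one block: (6-3+1)! × 3! = 24 × 6 = 144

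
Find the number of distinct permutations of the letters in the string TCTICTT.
7! / (1! × 4! × 2!) = 105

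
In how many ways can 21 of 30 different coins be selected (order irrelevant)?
C(30,21) = 30!/(21!×9!) = 14307150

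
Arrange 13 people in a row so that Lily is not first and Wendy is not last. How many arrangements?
By inclusion-exclusion: 13! - 2×(13-1)! + (13-2)! = 6227020800 - 958003200 + 39916800 = 5308934400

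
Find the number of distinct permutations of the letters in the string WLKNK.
5! / (1! × 1! × 2! × 1!) = 60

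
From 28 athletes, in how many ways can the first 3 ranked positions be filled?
P(28,3) = 28!/(28-3)! = 19656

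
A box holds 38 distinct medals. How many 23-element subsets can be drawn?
C(38,23) = 38!/(23!×15!) = 15471286560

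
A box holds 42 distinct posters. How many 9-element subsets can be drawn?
C(42,9) = 42!/(9!×33!) = 445891810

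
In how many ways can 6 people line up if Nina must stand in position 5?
Fix one position: (6-1)! = 120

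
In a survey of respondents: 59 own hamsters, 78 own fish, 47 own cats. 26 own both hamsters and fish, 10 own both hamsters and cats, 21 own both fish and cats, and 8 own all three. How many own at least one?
|A∪B∪C| = 59+78+47-26-10-21+8 = 135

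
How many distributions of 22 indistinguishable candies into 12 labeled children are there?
C(22+12-1, 12-1) = C(33, 11) = 193536720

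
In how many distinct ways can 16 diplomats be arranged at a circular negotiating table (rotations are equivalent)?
Circular: fix one position, arrange the rest. (16-1)! = 1307674368000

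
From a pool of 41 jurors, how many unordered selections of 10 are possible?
C(41,10) = 41!/(10!×31!) = 1121099408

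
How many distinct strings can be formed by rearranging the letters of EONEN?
5! / (2! × 2! × 1!) = 30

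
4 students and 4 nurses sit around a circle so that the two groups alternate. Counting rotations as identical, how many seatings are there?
Fix one of the students: (4-1)! ways for the remaining students, × 4! ways for the nurses = 6 × 24 = 144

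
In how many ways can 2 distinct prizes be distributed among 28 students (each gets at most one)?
P(28,2) = 28!/(28-2)! = 756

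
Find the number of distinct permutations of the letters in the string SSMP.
4! / (1! × 1! × 2!) = 12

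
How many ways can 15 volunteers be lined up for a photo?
15! = 1307674368000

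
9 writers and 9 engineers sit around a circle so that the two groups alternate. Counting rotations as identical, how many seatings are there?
Fix one of the writers: (9-1)! ways for the remaining writers, × 9! ways for the engineers = 40320 × 362880 = 14631321600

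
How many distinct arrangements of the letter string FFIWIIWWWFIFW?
13! / (4! × 5! × 4!) = 90090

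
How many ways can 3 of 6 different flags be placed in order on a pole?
P(6,3) = 6!/(6-3)! = 120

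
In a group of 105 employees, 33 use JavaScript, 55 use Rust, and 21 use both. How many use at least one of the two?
|A∪B| = |A| + |B| - |A∩B| = 33 + 55 - 21 = 67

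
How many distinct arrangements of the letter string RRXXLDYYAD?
10! / (1! × 1! × 2! × 2! × 2! × 2!) = 226800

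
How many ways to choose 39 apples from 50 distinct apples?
C(50,39) = 50!/(39!×11!) = 37353738800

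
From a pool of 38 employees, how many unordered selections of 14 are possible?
C(38,14) = 38!/(14!×24!) = 9669554100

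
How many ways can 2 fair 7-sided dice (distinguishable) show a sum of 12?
Coefficient of x^12 in (x + x² + ... + x^7)^2. By inclusion-exclusion on dice exceeding 7: Σ_j (-1)^j C(2,j)·C(12-1-7j, 1) = C(2,0)·C(11,1) - C(2,1)·C(4,1) = 1·11 - 2·4 = 3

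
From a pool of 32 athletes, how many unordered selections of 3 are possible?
C(32,3) = 32!/(3!×29!) = 4960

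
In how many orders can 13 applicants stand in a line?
13! = 6227020800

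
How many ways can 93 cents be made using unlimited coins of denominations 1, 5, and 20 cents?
Coefficient of x^93 in 1/(1-x^1) · 1/(1-x^5) · 1/(1-x^20). Case on j = number of 20-cent coins (j = 0..4); remainder r = 93 - 20j is made from {1,5} in ⌊r/5⌋+1 ways. r = 93, 73, 53, 33, 13 → 19 + 15 + 11 + 7 + 3 = 55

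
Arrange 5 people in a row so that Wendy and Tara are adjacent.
Treat as block: (5-1)! × 2! = 24 × 2 = 48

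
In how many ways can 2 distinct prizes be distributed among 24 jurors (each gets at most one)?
P(24,2) = 24!/(24-2)! = 552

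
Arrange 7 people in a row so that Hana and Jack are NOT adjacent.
Total - adjacent = 7! - (7-1)!×2 = 5040 - 1440 = 3600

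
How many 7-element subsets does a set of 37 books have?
C(37,7) = 37!/(7!×30!) = 10295472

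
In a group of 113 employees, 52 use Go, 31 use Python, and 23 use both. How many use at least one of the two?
|A∪B| = |A| + |B| - |A∩B| = 52 + 31 - 23 = 60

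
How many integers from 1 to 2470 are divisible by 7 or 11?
⌊2470/7⌋ + ⌊2470/11⌋ - ⌊2470/77⌋ = 352 + 224 - 32 = 544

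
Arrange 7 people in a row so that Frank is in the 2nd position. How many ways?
Fix one position: (7-1)! = 720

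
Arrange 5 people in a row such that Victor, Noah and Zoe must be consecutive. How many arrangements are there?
Treat the 3 as one block: (5-3+1)! × 3! = 6 × 6 = 36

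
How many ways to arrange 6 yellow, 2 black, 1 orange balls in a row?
9! / (6! × 2! × 1!) = 252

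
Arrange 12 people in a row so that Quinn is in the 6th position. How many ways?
Fix one position: (12-1)! = 39916800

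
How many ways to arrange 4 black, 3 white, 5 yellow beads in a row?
12! / (4! × 3! × 5!) = 27720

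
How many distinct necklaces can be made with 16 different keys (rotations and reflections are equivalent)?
(16-1)!/2 = 1307674368000/2 = 653837184000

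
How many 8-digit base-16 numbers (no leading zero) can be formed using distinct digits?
First digit: 15 choices (nonzero). Then descending: 15 × 15 × 14 × 13 × 12 × 11 × 10 × 9 = 486486000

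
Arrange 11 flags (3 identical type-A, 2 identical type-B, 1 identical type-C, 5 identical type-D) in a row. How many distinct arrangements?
11! / (3! × 2! × 1! × 5!) = 27720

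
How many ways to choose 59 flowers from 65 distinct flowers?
C(65,59) = 65!/(59!×6!) = 82598880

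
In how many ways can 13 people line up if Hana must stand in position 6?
Fix one position: (13-1)! = 479001600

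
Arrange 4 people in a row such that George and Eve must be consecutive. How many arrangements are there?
Treat the 2 as one block: (4-2+1)! × 2! = 6 × 2 = 12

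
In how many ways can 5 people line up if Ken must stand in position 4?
Fix one position: (5-1)! = 24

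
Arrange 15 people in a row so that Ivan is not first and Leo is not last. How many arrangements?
By inclusion-exclusion: 15! - 2×(15-1)! + (15-2)! = 1307674368000 - 174356582400 + 6227020800 = 1139544806400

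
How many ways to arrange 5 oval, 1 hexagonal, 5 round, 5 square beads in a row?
16! / (5! × 1! × 5! × 5!) = 12108096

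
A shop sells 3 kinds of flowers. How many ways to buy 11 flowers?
C(11+3-1, 3-1) = C(13, 2) = 78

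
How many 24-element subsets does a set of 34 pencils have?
C(34,24) = 34!/(24!×10!) = 131128140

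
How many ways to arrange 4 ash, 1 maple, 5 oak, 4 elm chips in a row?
14! / (4! × 1! × 5! × 4!) = 1261260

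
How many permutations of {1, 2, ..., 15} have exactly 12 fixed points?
Choose the 12 fixed points C(15,12) = 455, derange the rest: !3 = Σ_{j=0}^{3} (-1)^j·3!/j! = 6 - 6 + 3 - 1 = 2. Product = 455 × 2 = 910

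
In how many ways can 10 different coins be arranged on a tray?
10! = 3628800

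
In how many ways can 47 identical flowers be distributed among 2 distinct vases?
C(47+2-1, 2-1) = C(48, 1) = 48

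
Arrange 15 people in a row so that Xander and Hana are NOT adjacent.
Total - adjacent = 15! - (15-1)!×2 = 1307674368000 - 174356582400 = 1133317785600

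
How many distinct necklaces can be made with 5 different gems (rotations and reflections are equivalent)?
(5-1)!/2 = 24/2 = 12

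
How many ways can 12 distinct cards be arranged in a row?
12! = 479001600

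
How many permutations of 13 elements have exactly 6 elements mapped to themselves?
Choose the 6 fixed points C(13,6) = 1716, derange the rest: !7 = Σ_{j=0}^{7} (-1)^j·7!/j! = 5040 - 5040 + 2520 - 840 + 210 - 42 + 7 - 1 = 1854. Product = 1716 × 1854 = 3181464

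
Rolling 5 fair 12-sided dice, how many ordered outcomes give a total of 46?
Coefficient of x^46 in (x + x² + ... + x^12)^5. By inclusion-exclusion on dice exceeding 12: Σ_j (-1)^j C(5,j)·C(46-1-12j, 4) = C(5,0)·C(45,4) - C(5,1)·C(33,4) + C(5,2)·C(21,4) - C(5,3)·C(9,4) = 1·148995 - 5·40920 + 10·5985 - 10·126 = 2985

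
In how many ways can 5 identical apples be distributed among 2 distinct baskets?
C(5+2-1, 2-1) = C(6, 1) = 6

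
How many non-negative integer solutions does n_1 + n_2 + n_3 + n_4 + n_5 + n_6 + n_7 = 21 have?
C(21+7-1, 7-1) = C(27, 6) = 296010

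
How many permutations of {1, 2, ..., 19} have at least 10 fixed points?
Exactly j fixed points: C(19,j)·!(19-j); sum over j ≥ 10 (derangement numbers via !m = (m-1)·(!(m-1) + !(m-2)): !0..!9 = 1, 0, 1, 2, 9, 44, 265, 1854, 14833, 133496). Σ_{j=10}^{19} C(19,j)·!(19-j) = C(19,10)·!9 + C(19,11)·!8 + C(19,12)·!7 + C(19,13)·!6 + C(19,14)·!5 + C(19,15)·!4 + C(19,16)·!3 + C(19,17)·!2 + C(19,18)·!1 + C(19,19)·!0 = 92378·133496 + 75582·14833 + 50388·1854 + 27132·265 + 11628·44 + 3876·9 + 969·2 + 171·1 + 19·0 + 1·1 = 13554359252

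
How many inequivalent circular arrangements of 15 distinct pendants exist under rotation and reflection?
(15-1)!/2 = 87178291200/2 = 43589145600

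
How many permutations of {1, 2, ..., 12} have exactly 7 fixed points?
Choose the 7 fixed points C(12,7) = 792, derange the rest: !5 = Σ_{j=0}^{5} (-1)^j·5!/j! = 120 - 120 + 60 - 20 + 5 - 1 = 44. Product = 792 × 44 = 34848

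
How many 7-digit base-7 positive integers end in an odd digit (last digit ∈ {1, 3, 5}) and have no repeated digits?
Last∈{1,3,5}. Last=0: 0. Last nonzero: 3×5×P(5,5) = 1800. Total = 1800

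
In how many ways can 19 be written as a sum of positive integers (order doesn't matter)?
Pentagonal recurrence p(n) = p(n-1) + p(n-2) - p(n-5) - p(n-7) + p(n-12) + p(n-15) - ... gives p(0..18) = 1, 1, 2, 3, 5, 7, 11, 15, 22, 30, 42, 56, 77, 101, 135, 176, 231, 297, 385. p(19) = p(18) + p(17) - p(14) - p(12) + p(7) + p(4) = 385 + 297 - 135 - 77 + 15 + 5 = 490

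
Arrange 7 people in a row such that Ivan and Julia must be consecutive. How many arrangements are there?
Treat the 2 as one block: (7-2+1)! × 2! = 720 × 2 = 1440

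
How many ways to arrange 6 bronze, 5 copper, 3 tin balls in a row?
14! / (6! × 5! × 3!) = 168168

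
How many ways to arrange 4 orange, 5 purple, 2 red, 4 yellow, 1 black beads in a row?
16! / (4! × 5! × 2! × 4! × 1!) = 151351200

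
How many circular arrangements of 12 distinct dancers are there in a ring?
Circular: fix one position, arrange the rest. (12-1)! = 39916800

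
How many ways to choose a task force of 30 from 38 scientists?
C(38,30) = 38!/(30!×8!) = 48903492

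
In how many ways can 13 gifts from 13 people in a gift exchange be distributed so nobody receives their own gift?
!13 = Σ_{j=0}^{13} (-1)^j·13!/j! = 6227020800 - 6227020800 + 3113510400 - 1037836800 + 259459200 - 51891840 + 8648640 - 1235520 + 154440 - 17160 + 1716 - 156 + 13 - 1 = 2290792932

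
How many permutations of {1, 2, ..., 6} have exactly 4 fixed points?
Choose the 4 fixed points C(6,4) = 15, derange the rest: !2 = Σ_{j=0}^{2} (-1)^j·2!/j! = 2 - 2 + 1 = 1. Product = 15 × 1 = 15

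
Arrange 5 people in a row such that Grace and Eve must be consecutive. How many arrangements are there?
Treat the 2 as one block: (5-2+1)! × 2! = 24 × 2 = 48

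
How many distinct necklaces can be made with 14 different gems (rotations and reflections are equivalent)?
(14-1)!/2 = 6227020800/2 = 3113510400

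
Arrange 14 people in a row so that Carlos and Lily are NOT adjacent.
Total - adjacent = 14! - (14-1)!×2 = 87178291200 - 12454041600 = 74724249600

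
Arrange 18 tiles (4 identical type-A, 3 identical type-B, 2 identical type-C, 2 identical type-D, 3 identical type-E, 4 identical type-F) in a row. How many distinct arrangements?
18! / (4! × 3! × 2! × 2! × 3! × 4!) = 77189112000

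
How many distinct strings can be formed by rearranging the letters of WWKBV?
5! / (1! × 1! × 1! × 2!) = 60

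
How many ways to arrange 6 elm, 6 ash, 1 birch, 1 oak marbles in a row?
14! / (6! × 6! × 1! × 1!) = 168168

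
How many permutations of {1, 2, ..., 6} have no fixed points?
!6 = Σ_{j=0}^{6} (-1)^j·6!/j! = 720 - 720 + 360 - 120 + 30 - 6 + 1 = 265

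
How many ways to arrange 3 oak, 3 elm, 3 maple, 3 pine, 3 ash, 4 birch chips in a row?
19! / (3! × 3! × 3! × 3! × 3! × 4!) = 651819168000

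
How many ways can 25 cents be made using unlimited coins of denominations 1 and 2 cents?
Coefficient of x^25 in 1/(1-x^1) · 1/(1-x^2). Use j coins of 2 for j = 0..⌊25/2⌋ = 12, the rest in 1s: 12 + 1 = 13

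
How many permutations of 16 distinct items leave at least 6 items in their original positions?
Exactly j fixed points: C(16,j)·!(16-j); sum over j ≥ 6 (derangement numbers via !m = (m-1)·(!(m-1) + !(m-2)): !0..!10 = 1, 0, 1, 2, 9, 44, 265, 1854, 14833, 133496, 1334961). Σ_{j=6}^{16} C(16,j)·!(16-j) = C(16,6)·!10 + C(16,7)·!9 + C(16,8)·!8 + C(16,9)·!7 + C(16,10)·!6 + C(16,11)·!5 + C(16,12)·!4 + C(16,13)·!3 + C(16,14)·!2 + C(16,15)·!1 + C(16,16)·!0 = 8008·1334961 + 11440·133496 + 12870·14833 + 11440·1854 + 8008·265 + 4368·44 + 1820·9 + 560·2 + 120·1 + 16·0 + 1·1 = 12432004331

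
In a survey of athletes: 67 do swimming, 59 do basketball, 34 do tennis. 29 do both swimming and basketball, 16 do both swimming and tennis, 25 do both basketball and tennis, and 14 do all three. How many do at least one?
|A∪B∪C| = 67+59+34-29-16-25+14 = 104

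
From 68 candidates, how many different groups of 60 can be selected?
C(68,60) = 68!/(60!×8!) = 7392009768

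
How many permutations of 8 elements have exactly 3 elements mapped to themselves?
Choose the 3 fixed points C(8,3) = 56, derange the rest: !5 = Σ_{j=0}^{5} (-1)^j·5!/j! = 120 - 120 + 60 - 20 + 5 - 1 = 44. Product = 56 × 44 = 2464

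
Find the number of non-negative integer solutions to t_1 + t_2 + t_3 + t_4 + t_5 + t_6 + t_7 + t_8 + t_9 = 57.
C(57+9-1, 9-1) = C(65, 8) = 5047381560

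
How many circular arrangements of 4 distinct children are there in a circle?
Circular: fix one position, arrange the rest. (4-1)! = 6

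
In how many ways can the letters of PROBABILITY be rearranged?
11! / (1! × 1! × 1! × 2! × 1! × 2! × 1! × 1! × 1!) = 9979200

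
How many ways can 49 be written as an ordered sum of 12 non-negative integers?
C(49+12-1, 12-1) = C(60, 11) = 342700125300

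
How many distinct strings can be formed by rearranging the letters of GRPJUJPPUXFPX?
13! / (1! × 2! × 1! × 4! × 1! × 2! × 2!) = 32432400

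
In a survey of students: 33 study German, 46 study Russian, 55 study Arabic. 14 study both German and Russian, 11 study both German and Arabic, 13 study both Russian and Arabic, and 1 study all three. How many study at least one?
|A∪B∪C| = 33+46+55-14-11-13+1 = 97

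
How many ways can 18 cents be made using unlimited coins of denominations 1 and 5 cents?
Coefficient of x^18 in 1/(1-x^1) · 1/(1-x^5). Use j coins of 5 for j = 0..⌊18/5⌋ = 3, the rest in 1s: 3 + 1 = 4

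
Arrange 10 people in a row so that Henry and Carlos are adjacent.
Treat as block: (10-1)! × 2! = 362880 × 2 = 725760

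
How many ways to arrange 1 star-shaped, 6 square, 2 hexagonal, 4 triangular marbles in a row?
13! / (1! × 6! × 2! × 4!) = 180180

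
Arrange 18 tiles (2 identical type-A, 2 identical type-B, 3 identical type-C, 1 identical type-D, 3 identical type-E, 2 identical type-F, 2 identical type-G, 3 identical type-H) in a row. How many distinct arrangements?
18! / (2! × 2! × 3! × 1! × 3! × 2! × 2! × 3!) = 1852538688000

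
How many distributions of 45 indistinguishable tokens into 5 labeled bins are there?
C(45+5-1, 5-1) = C(49, 4) = 211876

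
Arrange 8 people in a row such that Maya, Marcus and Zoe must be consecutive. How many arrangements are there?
Treat the 3 as one block: (8-3+1)! × 3! = 720 × 6 = 4320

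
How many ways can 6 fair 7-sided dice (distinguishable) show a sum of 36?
Coefficient of x^36 in (x + x² + ... + x^7)^6. By inclusion-exclusion on dice exceeding 7: Σ_j (-1)^j C(6,j)·C(36-1-7j, 5) = C(6,0)·C(35,5) - C(6,1)·C(28,5) + C(6,2)·C(21,5) - C(6,3)·C(14,5) + C(6,4)·C(7,5) = 1·324632 - 6·98280 + 15·20349 - 20·2002 + 15·21 = 462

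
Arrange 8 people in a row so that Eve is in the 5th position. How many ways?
Fix one position: (8-1)! = 5040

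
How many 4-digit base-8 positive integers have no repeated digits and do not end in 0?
Last digit: 7 nonzero choices. First digit: 6 (nonzero, ≠last). Middle 2: P(6,2) = 30. Total = 1260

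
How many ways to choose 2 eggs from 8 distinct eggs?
C(8,2) = 8!/(2!×6!) = 28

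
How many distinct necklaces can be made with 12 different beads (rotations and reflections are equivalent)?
(12-1)!/2 = 39916800/2 = 19958400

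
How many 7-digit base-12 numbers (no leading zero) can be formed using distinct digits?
First digit: 11 choices (nonzero). Then descending: 11 × 11 × 10 × 9 × 8 × 7 × 6 = 3659040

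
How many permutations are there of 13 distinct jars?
13! = 6227020800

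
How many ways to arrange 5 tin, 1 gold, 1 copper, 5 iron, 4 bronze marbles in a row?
16! / (5! × 1! × 1! × 5! × 4!) = 60540480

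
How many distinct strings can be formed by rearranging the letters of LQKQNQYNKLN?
11! / (3! × 1! × 3! × 2! × 2!) = 277200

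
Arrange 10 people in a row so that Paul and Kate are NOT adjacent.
Total - adjacent = 10! - (10-1)!×2 = 3628800 - 725760 = 2903040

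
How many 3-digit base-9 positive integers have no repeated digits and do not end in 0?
Last digit: 8 nonzero choices. First digit: 7 (nonzero, ≠last). Middle 1: P(7,1) = 7. Total = 392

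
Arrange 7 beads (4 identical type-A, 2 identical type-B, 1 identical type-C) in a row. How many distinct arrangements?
7! / (4! × 2! × 1!) = 105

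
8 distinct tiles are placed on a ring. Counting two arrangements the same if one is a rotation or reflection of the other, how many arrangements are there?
(8-1)!/2 = 5040/2 = 2520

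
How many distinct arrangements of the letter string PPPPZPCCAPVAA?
13! / (1! × 3! × 6! × 2! × 1!) = 720720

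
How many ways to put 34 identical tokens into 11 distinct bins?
C(34+11-1, 11-1) = C(44, 10) = 2481256778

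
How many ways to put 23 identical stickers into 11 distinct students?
C(23+11-1, 11-1) = C(33, 10) = 92561040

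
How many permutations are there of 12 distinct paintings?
12! = 479001600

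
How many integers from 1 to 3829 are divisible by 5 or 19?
⌊3829/5⌋ + ⌊3829/19⌋ - ⌊3829/95⌋ = 765 + 201 - 40 = 926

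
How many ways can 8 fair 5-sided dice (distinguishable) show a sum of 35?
Coefficient of x^35 in (x + x² + ... + x^5)^8. By inclusion-exclusion on dice exceeding 5: Σ_j (-1)^j C(8,j)·C(35-1-5j, 7) = C(8,0)·C(34,7) - C(8,1)·C(29,7) + C(8,2)·C(24,7) - C(8,3)·C(19,7) + C(8,4)·C(14,7) - C(8,5)·C(9,7) = 1·5379616 - 8·1560780 + 28·346104 - 56·50388 + 70·3432 - 56·36 = 784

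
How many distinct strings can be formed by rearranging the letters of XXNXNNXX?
8! / (3! × 5!) = 56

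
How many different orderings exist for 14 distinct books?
14! = 87178291200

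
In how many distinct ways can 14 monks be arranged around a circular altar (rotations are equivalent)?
Circular: fix one position, arrange the rest. (14-1)! = 6227020800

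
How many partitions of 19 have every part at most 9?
Let r_j(i) = number of partitions of i into parts ≤ j, for i = 0..19. r_1(i) = 1 for all i; r_j(i) = r_{j-1}(i) + r_j(i-j). Rows j = 2..9: ≤2: 1 1 2 2 3 3 4 4 5 5 6 6 7 7 8 8 9 9 10 10; ≤3: 1 1 2 3 4 5 7 8 10 12 14 16 19 21 24 27 30 33 37 40; ≤4: 1 1 2 3 5 6 9 11 15 18 23 27 34 39 47 54 64 72 84 94; ≤5: 1 1 2 3 5 7 10 13 18 23 30 37 47 57 70 84 101 119 141 164; ≤6: 1 1 2 3 5 7 11 14 20 26 35 44 58 71 90 110 136 163 199 235; ≤7: 1 1 2 3 5 7 11 15 21 28 38 49 65 82 105 131 164 201 248 300; ≤8: 1 1 2 3 5 7 11 15 22 29 40 52 70 89 116 146 186 230 288 352; ≤9: 1 1 2 3 5 7 11 15 22 30 41 54 73 94 123 157 201 252 318 393. r_9(19) = 393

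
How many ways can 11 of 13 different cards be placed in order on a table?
P(13,11) = 13!/(13-11)! = 3113510400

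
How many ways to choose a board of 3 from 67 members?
C(67,3) = 67!/(3!×64!) = 47905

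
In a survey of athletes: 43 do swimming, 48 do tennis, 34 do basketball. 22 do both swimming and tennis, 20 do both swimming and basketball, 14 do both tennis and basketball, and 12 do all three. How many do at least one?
|A∪B∪C| = 43+48+34-22-20-14+12 = 81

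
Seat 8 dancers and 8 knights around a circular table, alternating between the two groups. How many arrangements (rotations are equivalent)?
Fix one of the dancers: (8-1)! ways for the remaining dancers, × 8! ways for the knights = 5040 × 40320 = 203212800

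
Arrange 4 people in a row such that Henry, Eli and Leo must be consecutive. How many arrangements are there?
Treat the 3 as one block: (4-3+1)! × 3! = 2 × 6 = 12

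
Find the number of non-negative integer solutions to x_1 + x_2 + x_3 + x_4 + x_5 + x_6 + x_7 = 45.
C(45+7-1, 7-1) = C(51, 6) = 18009460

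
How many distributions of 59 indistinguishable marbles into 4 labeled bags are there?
C(59+4-1, 4-1) = C(62, 3) = 37820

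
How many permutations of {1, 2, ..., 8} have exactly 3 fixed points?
Choose the 3 fixed points C(8,3) = 56, derange the rest: !5 = Σ_{j=0}^{5} (-1)^j·5!/j! = 120 - 120 + 60 - 20 + 5 - 1 = 44. Product = 56 × 44 = 2464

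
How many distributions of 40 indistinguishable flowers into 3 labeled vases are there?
C(40+3-1, 3-1) = C(42, 2) = 861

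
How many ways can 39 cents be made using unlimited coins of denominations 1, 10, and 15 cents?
Coefficient of x^39 in 1/(1-x^1) · 1/(1-x^10) · 1/(1-x^15). Case on j = number of 15-cent coins (j = 0..2); remainder r = 39 - 15j is made from {1,10} in ⌊r/10⌋+1 ways. r = 39, 24, 9 → 4 + 3 + 1 = 8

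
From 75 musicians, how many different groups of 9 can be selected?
C(75,9) = 75!/(9!×66!) = 125595622175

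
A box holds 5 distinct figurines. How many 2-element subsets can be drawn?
C(5,2) = 5!/(2!×3!) = 10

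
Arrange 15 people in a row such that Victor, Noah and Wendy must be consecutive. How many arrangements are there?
Treat the 3 as one block: (15-3+1)! × 3! = 6227020800 × 6 = 37362124800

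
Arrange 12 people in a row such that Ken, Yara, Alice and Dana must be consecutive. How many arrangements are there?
Treat the 4 as one block: (12-4+1)! × 4! = 362880 × 24 = 8709120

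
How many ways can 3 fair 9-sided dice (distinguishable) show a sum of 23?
Coefficient of x^23 in (x + x² + ... + x^9)^3. By inclusion-exclusion on dice exceeding 9: Σ_j (-1)^j C(3,j)·C(23-1-9j, 2) = C(3,0)·C(22,2) - C(3,1)·C(13,2) + C(3,2)·C(4,2) = 1·231 - 3·78 + 3·6 = 15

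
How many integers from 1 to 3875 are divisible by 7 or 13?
⌊3875/7⌋ + ⌊3875/13⌋ - ⌊3875/91⌋ = 553 + 298 - 42 = 809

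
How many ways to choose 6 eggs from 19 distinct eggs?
C(19,6) = 19!/(6!×13!) = 27132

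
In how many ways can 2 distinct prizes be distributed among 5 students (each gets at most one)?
P(5,2) = 5!/(5-2)! = 20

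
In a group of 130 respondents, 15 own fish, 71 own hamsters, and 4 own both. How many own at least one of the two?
|A∪B| = |A| + |B| - |A∩B| = 15 + 71 - 4 = 82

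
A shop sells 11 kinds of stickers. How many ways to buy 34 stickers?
C(34+11-1, 11-1) = C(44, 10) = 2481256778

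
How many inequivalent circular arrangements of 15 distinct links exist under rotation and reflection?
(15-1)!/2 = 87178291200/2 = 43589145600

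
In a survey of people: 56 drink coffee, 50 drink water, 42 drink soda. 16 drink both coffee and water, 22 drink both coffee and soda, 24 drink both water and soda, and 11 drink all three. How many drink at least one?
|A∪B∪C| = 56+50+42-16-22-24+11 = 97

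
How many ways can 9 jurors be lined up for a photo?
9! = 362880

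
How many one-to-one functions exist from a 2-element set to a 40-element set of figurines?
P(40,2) = 40!/(40-2)! = 1560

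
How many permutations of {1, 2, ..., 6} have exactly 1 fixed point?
Choose the 1 fixed point C(6,1) = 6, derange the rest: !5 = Σ_{j=0}^{5} (-1)^j·5!/j! = 120 - 120 + 60 - 20 + 5 - 1 = 44. Product = 6 × 44 = 264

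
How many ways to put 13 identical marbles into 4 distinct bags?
C(13+4-1, 4-1) = C(16, 3) = 560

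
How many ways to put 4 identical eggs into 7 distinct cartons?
C(4+7-1, 7-1) = C(10, 6) = 210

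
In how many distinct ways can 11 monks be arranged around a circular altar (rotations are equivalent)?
Circular: fix one position, arrange the rest. (11-1)! = 3628800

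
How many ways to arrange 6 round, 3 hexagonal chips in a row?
9! / (6! × 3!) = 84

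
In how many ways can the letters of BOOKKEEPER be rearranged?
10! / (1! × 2! × 2! × 3! × 1! × 1!) = 151200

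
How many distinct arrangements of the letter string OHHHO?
5! / (2! × 3!) = 10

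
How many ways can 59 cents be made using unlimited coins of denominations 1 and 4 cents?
Coefficient of x^59 in 1/(1-x^1) · 1/(1-x^4). Use j coins of 4 for j = 0..⌊59/4⌋ = 14, the rest in 1s: 14 + 1 = 15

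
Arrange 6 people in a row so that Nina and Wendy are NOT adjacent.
Total - adjacent = 6! - (6-1)!×2 = 720 - 240 = 480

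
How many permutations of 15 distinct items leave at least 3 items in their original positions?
Exactly j fixed points: C(15,j)·!(15-j); sum over j ≥ 3 (derangement numbers via !m = (m-1)·(!(m-1) + !(m-2)): !0..!12 = 1, 0, 1, 2, 9, 44, 265, 1854, 14833, 133496, 1334961, 14684570, 176214841). Σ_{j=3}^{15} C(15,j)·!(15-j) = C(15,3)·!12 + C(15,4)·!11 + C(15,5)·!10 + C(15,6)·!9 + C(15,7)·!8 + C(15,8)·!7 + C(15,9)·!6 + C(15,10)·!5 + C(15,11)·!4 + C(15,12)·!3 + C(15,13)·!2 + C(15,14)·!1 + C(15,15)·!0 = 455·176214841 + 1365·14684570 + 3003·1334961 + 5005·133496 + 6435·14833 + 6435·1854 + 5005·265 + 3003·44 + 1365·9 + 455·2 + 105·1 + 15·0 + 1·1 = 105008078671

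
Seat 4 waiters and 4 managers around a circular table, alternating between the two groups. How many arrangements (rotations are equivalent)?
Fix one of the waiters: (4-1)! ways for the remaining waiters, × 4! ways for the managers = 6 × 24 = 144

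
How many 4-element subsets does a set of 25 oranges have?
C(25,4) = 25!/(4!×21!) = 12650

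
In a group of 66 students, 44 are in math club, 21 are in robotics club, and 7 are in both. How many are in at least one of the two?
|A∪B| = |A| + |B| - |A∩B| = 44 + 21 - 7 = 58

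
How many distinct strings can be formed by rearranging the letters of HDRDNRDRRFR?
11! / (5! × 1! × 3! × 1! × 1!) = 55440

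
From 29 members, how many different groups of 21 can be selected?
C(29,21) = 29!/(21!×8!) = 4292145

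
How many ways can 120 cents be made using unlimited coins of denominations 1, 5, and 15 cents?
Coefficient of x^120 in 1/(1-x^1) · 1/(1-x^5) · 1/(1-x^15). Case on j = number of 15-cent coins (j = 0..8); remainder r = 120 - 15j is made from {1,5} in ⌊r/5⌋+1 ways. r = 120, 105, 90, 75, 60, 45, 30, 15, 0 → 25 + 22 + 19 + 16 + 13 + 10 + 7 + 4 + 1 = 117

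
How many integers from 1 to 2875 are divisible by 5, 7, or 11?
⌊2875/5⌋+⌊2875/7⌋+⌊2875/11⌋ - ⌊2875/35⌋-⌊2875/55⌋-⌊2875/77⌋ + ⌊2875/385⌋ = 575+410+261 - 82-52-37 + 7 = 1082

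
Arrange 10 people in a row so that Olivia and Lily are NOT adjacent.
Total - adjacent = 10! - (10-1)!×2 = 3628800 - 725760 = 2903040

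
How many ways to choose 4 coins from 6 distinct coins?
C(6,4) = 6!/(4!×2!) = 15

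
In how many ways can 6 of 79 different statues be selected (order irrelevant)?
C(79,6) = 79!/(6!×73!) = 277962685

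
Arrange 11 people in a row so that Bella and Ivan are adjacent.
Treat as block: (11-1)! × 2! = 3628800 × 2 = 7257600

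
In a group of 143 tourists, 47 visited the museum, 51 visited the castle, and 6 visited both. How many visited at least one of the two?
|A∪B| = |A| + |B| - |A∩B| = 47 + 51 - 6 = 92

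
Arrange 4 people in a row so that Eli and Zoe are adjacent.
Treat as block: (4-1)! × 2! = 6 × 2 = 12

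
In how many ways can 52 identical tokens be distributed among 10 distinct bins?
C(52+10-1, 10-1) = C(61, 9) = 17341763505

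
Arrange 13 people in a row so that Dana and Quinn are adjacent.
Treat as block: (13-1)! × 2! = 479001600 × 2 = 958003200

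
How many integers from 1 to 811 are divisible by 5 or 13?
⌊811/5⌋ + ⌊811/13⌋ - ⌊811/65⌋ = 162 + 62 - 12 = 212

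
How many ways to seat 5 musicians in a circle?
Circular: fix one position, arrange the rest. (5-1)! = 24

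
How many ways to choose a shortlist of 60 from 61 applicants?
C(61,60) = 61!/(60!×1!) = 61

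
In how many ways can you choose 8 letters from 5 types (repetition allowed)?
C(8+5-1, 5-1) = C(12, 4) = 495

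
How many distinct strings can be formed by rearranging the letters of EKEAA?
5! / (2! × 2! × 1!) = 30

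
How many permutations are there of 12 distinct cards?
12! = 479001600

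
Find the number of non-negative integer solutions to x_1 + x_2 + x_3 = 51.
C(51+3-1, 3-1) = C(53, 2) = 1378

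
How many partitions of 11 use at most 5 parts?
By conjugation, equals partitions of 11 into parts ≤ 5. Let r_j(i) = number of partitions of i into parts ≤ j, for i = 0..11. r_1(i) = 1 for all i; r_j(i) = r_{j-1}(i) + r_j(i-j). Rows j = 2..5: ≤2: 1 1 2 2 3 3 4 4 5 5 6 6; ≤3: 1 1 2 3 4 5 7 8 10 12 14 16; ≤4: 1 1 2 3 5 6 9 11 15 18 23 27; ≤5: 1 1 2 3 5 7 10 13 18 23 30 37. r_5(11) = 37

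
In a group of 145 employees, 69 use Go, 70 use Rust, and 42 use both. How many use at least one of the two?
|A∪B| = |A| + |B| - |A∩B| = 69 + 70 - 42 = 97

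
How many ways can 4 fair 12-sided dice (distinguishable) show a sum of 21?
Coefficient of x^21 in (x + x² + ... + x^12)^4. By inclusion-exclusion on dice exceeding 12: Σ_j (-1)^j C(4,j)·C(21-1-12j, 3) = C(4,0)·C(20,3) - C(4,1)·C(8,3) = 1·1140 - 4·56 = 916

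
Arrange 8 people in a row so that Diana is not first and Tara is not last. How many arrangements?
By inclusion-exclusion: 8! - 2×(8-1)! + (8-2)! = 40320 - 10080 + 720 = 30960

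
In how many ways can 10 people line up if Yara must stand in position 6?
Fix one position: (10-1)! = 362880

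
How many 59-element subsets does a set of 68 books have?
C(68,59) = 68!/(59!×9!) = 49280065120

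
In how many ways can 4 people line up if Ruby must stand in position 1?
Fix one position: (4-1)! = 6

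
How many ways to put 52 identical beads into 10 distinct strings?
C(52+10-1, 10-1) = C(61, 9) = 17341763505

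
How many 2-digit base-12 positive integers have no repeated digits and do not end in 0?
Last digit: 11 nonzero choices. First digit: 10 (nonzero, ≠last). Middle 0: P(10,0) = 1. Total = 110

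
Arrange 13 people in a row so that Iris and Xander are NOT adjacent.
Total - adjacent = 13! - (13-1)!×2 = 6227020800 - 958003200 = 5269017600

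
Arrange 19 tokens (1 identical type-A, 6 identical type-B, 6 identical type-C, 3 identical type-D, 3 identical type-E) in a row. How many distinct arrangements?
19! / (1! × 6! × 6! × 3! × 3!) = 6518191680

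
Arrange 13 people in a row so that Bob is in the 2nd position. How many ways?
Fix one position: (13-1)! = 479001600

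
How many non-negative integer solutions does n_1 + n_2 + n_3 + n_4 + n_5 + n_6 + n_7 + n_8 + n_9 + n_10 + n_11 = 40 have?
C(40+11-1, 11-1) = C(50, 10) = 10272278170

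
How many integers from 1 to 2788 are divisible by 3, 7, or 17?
⌊2788/3⌋+⌊2788/7⌋+⌊2788/17⌋ - ⌊2788/21⌋-⌊2788/51⌋-⌊2788/119⌋ + ⌊2788/357⌋ = 929+398+164 - 132-54-23 + 7 = 1289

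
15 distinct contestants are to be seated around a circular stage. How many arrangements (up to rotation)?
Circular: fix one position, arrange the rest. (15-1)! = 87178291200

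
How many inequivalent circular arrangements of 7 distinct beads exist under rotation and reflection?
(7-1)!/2 = 720/2 = 360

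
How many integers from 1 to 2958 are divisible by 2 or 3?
⌊2958/2⌋ + ⌊2958/3⌋ - ⌊2958/6⌋ = 1479 + 986 - 493 = 1972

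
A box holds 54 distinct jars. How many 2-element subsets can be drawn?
C(54,2) = 54!/(2!×52!) = 1431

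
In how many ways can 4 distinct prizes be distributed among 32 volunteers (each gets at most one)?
P(32,4) = 32!/(32-4)! = 863040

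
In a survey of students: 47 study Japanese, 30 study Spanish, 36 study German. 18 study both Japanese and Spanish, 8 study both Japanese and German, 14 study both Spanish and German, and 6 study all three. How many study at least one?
|A∪B∪C| = 47+30+36-18-8-14+6 = 79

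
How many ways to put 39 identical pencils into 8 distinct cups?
C(39+8-1, 8-1) = C(46, 7) = 53524680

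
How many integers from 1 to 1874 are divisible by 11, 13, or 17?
⌊1874/11⌋+⌊1874/13⌋+⌊1874/17⌋ - ⌊1874/143⌋-⌊1874/187⌋-⌊1874/221⌋ + ⌊1874/2431⌋ = 170+144+110 - 13-10-8 + 0 = 393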